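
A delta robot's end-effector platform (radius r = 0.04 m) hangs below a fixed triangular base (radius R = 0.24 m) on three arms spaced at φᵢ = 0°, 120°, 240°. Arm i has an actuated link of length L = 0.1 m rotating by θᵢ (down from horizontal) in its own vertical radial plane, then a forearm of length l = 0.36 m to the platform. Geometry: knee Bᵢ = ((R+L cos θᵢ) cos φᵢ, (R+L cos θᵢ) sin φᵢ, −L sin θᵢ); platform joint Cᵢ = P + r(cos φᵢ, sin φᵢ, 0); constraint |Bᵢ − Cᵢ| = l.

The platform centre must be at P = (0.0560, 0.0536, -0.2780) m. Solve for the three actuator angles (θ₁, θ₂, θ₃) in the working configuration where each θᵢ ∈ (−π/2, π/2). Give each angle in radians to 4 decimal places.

arm 1 (φ=0.0°): x'=0.0560, y'=0.0536
  A cos θ + B sin θ = C:  0.1440·cos θ + -0.2780·sin θ = 0.0935
  θ1 = atan2(B,A) + arccos(C/0.3131) = 0.1745
rotate P by −φ2: (0.0184, -0.0753, -0.2780)
  e−x'=0.1816;  (l²−L²−(e−x')²−y'²−z²)/2L = 0.0184
  √(A²+B²)=0.3320;  θ2 = -0.9922+1.5154 ≈ 0.5232
rotate P by −φ3: (-0.0744, 0.0217, -0.2780)
  A=0.2744, B=-0.2780, C=(l²−L²−A²−y'²−z²)/(2L)=-0.1673
  γ=atan2(-0.2780,0.2744)=-0.7919;  ψ=arccos(-0.4283)=2.0134;  θ3=γ+ψ≈1.2215

θ₁ = 0.1745, θ₂ = 0.5232, θ₃ = 1.2215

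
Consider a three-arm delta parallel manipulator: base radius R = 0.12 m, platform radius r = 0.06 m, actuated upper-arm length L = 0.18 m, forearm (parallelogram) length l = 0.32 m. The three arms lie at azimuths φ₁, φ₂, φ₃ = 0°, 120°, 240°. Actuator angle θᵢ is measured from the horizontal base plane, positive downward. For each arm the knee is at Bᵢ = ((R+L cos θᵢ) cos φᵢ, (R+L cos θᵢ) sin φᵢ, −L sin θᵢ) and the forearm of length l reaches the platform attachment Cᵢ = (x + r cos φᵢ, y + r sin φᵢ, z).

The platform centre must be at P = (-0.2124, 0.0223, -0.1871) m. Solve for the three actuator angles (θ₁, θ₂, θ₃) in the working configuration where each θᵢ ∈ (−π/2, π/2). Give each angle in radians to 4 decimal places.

θ₁ = 1.3092, θ₂ = -0.3486, θ₃ = -0.0870

arm 1 (φ=0.0°): x'=-0.2124, y'=0.0223
  e−x'=0.2724;  (l²−L²−(e−x')²−y'²−z²)/2L = -0.1103
  γ=atan2(-0.1871,0.2724)=-0.6019;  ψ=arccos(-0.3337)=1.9111;  θ1=γ+ψ≈1.3092
arm 2 (φ=120.0°): x'=0.1255, y'=0.1728
  e−x'=-0.0655;  (l²−L²−(e−x')²−y'²−z²)/2L = 0.0023
  γ=atan2(-0.1871,-0.0655)=-1.9076;  ψ=arccos(0.0118)=1.5590;  θ2=γ+ψ≈-0.3486
φ3=240.0° → target in arm frame (0.0869, -0.1951)
  A cos θ + B sin θ = C:  -0.0269·cos θ + -0.1871·sin θ = -0.0105
  θ3 = atan2(B,A) + arccos(C/0.1890) = -0.0870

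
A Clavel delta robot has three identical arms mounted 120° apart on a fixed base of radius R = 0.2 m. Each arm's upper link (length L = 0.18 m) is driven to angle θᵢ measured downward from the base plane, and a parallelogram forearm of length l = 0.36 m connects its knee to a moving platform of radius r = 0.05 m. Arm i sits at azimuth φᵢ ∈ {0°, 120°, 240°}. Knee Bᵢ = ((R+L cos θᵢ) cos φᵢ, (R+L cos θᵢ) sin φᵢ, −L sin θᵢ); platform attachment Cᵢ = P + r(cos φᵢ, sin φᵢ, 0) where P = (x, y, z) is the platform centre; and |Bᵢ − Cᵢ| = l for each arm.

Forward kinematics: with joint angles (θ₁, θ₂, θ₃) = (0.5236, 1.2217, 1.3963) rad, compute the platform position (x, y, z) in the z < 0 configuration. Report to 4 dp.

arm 1 at φ=0.0°: e+L cos θ1 = 0.3059;  S1 = (0.3059, 0.0000, -0.0900)
arm 2 at φ=120.0°: e+L cos θ2 = 0.2116;  S2 = (-0.1058, 0.1832, -0.1691)
φ3=240.0°: virtual centre (-0.0906, -0.1570, -0.1773), radius l
subtract pairs → two planes through P
plane₁₂: -0.8233x+0.3664y+-0.1583z = -0.0283
Cramer: x(z) = 0.0411-0.2070z;  y(z) = 0.0152-0.0331z
quadratic in z: (1.0439)z²+(0.2886)z+(-0.0512)=0, √Δ=0.5450 → z ∈ {-0.3992, 0.1228}; z = -0.3992 (taking z<0)
x = 0.1238, y = 0.0284

(0.1238, 0.0284, -0.3992)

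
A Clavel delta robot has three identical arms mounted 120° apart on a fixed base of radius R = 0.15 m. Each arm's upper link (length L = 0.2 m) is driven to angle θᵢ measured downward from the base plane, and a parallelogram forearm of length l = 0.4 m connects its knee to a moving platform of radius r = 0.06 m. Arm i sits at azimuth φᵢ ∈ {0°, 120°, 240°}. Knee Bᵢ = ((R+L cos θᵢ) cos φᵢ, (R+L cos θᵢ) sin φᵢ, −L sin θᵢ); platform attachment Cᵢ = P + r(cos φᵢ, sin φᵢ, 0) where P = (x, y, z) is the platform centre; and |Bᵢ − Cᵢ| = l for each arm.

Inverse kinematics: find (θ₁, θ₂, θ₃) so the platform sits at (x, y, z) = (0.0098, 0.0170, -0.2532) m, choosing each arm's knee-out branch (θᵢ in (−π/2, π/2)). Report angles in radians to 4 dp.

rotate P by −φ1: (0.0098, 0.0170, -0.2532)
  A=0.0802, B=-0.2532, C=(l²−L²−A²−y'²−z²)/(2L)=0.1229
  γ=atan2(-0.2532,0.0802)=-1.2640;  ψ=arccos(0.4628)=1.0896;  θ1=γ+ψ≈-0.1744
φ2=120.0° → target in arm frame (0.0098, -0.0170)
  A cos θ + B sin θ = C:  0.0802·cos θ + -0.2532·sin θ = 0.1229
  √(A²+B²)=0.2656;  θ2 = -1.2641+1.0896 ≈ -0.1746
arm 3 (φ=240.0°): x'=-0.0196, y'=0.0000
  e−x'=0.1096;  (l²−L²−(e−x')²−y'²−z²)/2L = 0.1097
  θ3 = atan2(B,A) + arccos(C/0.2759) = -0.0002

θ₁ = -0.1744, θ₂ = -0.1746, θ₃ = -0.0002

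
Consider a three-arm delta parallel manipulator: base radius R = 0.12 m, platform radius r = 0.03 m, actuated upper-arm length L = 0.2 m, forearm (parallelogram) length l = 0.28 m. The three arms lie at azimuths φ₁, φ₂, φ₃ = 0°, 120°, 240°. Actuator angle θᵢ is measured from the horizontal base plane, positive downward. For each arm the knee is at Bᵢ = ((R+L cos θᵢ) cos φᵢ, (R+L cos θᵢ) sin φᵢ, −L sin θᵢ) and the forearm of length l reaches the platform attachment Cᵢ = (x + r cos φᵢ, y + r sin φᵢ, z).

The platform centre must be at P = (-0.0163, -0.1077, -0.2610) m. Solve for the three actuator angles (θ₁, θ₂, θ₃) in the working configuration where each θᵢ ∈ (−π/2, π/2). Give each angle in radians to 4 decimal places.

θ₁ = 0.8724, θ₂ = 1.1344, θ₃ = 0.2618

rotate P by −φ1: (-0.0163, -0.1077, -0.2610)
  e−x'=0.1063;  (l²−L²−(e−x')²−y'²−z²)/2L = -0.1315
  γ=atan2(-0.2610,0.1063)=-1.1840;  ψ=arccos(-0.4668)=2.0565;  θ1=γ+ψ≈0.8724
rotate P by −φ2: (-0.0851, 0.0680, -0.2610)
  A cos θ + B sin θ = C:  0.1751·cos θ + -0.2610·sin θ = -0.1625
  γ=atan2(-0.2610,0.1751)=-0.9798;  ψ=arccos(-0.5171)=2.1142;  θ2=γ+ψ≈1.1344
arm 3 (φ=240.0°): x'=0.1014, y'=0.0397
  A cos θ + B sin θ = C:  -0.0114·cos θ + -0.2610·sin θ = -0.0786
  θ3 = atan2(B,A) + arccos(C/0.2612) = 0.2618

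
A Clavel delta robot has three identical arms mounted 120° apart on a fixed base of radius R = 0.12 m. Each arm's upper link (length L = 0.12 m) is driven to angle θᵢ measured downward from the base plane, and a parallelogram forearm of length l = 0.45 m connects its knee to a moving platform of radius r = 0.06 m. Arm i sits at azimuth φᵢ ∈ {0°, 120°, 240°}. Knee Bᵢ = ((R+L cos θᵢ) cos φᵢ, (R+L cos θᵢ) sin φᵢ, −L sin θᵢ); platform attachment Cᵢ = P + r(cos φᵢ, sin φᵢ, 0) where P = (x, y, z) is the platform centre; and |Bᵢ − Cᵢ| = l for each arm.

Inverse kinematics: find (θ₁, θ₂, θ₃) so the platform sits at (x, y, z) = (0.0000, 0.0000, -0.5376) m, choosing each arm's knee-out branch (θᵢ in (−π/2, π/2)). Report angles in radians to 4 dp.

θ₁ = 1.0469, θ₂ = 1.0469, θ₃ = 1.0469

rotate P by −φ1: (0.0000, 0.0000, -0.5376)
  e−x'=0.0600;  (l²−L²−(e−x')²−y'²−z²)/2L = -0.4355
  √(A²+B²)=0.5409;  θ1 = -1.4596+2.5065 ≈ 1.0469
φ2=120.0° → target in arm frame (0.0000, 0.0000)
  A=0.0600, B=-0.5376, C=(l²−L²−A²−y'²−z²)/(2L)=-0.4355
  θ2 = atan2(B,A) + arccos(C/0.5409) = 1.0469
rotate P by −φ3: (0.0000, 0.0000, -0.5376)
  A=0.0600, B=-0.5376, C=(l²−L²−A²−y'²−z²)/(2L)=-0.4355
  θ3 = atan2(B,A) + arccos(C/0.5409) = 1.0469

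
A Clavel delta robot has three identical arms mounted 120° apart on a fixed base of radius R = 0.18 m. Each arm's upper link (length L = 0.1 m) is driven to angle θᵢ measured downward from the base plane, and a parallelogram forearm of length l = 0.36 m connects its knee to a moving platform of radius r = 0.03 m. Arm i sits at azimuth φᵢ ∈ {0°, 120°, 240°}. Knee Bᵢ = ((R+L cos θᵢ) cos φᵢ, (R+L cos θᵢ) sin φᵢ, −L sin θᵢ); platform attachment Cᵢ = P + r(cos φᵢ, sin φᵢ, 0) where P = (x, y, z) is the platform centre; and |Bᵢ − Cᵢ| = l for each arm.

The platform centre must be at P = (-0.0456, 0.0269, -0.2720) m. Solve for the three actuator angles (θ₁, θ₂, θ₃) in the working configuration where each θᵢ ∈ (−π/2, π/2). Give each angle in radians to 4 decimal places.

θ₁ = 0.5243, θ₂ = -0.2616, θ₃ = 0.1751

φ1=0.0° → target in arm frame (-0.0456, 0.0269)
  e−x'=0.1956;  (l²−L²−(e−x')²−y'²−z²)/2L = 0.0332
  √(A²+B²)=0.3350;  θ1 = -0.9474+1.4716 ≈ 0.5243
φ2=120.0° → target in arm frame (0.0461, 0.0260)
  A cos θ + B sin θ = C:  0.1039·cos θ + -0.2720·sin θ = 0.1707
  γ=atan2(-0.2720,0.1039)=-1.2059;  ψ=arccos(0.5863)=0.9443;  θ2=γ+ψ≈-0.2616
arm 3 (φ=240.0°): x'=-0.0005, y'=-0.0529
  e−x'=0.1505;  (l²−L²−(e−x')²−y'²−z²)/2L = 0.1008
  γ=atan2(-0.2720,0.1505)=-1.0654;  ψ=arccos(0.3243)=1.2405;  θ3=γ+ψ≈0.1751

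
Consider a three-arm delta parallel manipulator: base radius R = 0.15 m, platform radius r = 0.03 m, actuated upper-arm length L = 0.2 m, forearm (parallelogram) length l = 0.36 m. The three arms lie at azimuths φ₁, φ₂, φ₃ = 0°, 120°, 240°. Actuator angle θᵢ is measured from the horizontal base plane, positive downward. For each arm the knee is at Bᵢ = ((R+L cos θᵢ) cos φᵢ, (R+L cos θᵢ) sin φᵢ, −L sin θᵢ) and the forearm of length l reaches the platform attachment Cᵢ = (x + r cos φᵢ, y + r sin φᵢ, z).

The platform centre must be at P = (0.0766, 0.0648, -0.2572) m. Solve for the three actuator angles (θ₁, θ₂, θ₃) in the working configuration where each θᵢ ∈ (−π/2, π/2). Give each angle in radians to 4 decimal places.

φ1=0.0° → target in arm frame (0.0766, 0.0648)
  e−x'=0.0434;  (l²−L²−(e−x')²−y'²−z²)/2L = 0.0434
  γ=atan2(-0.2572,0.0434)=-1.4036;  ψ=arccos(0.1664)=1.4036;  θ1=γ+ψ≈-0.0001
arm 2 (φ=120.0°): x'=0.0178, y'=-0.0987
  e−x'=0.1022;  (l²−L²−(e−x')²−y'²−z²)/2L = 0.0081
  γ=atan2(-0.2572,0.1022)=-1.1926;  ψ=arccos(0.0294)=1.5414;  θ2=γ+ψ≈0.3487
φ3=240.0° → target in arm frame (-0.0944, 0.0339)
  A=0.2144, B=-0.2572, C=(l²−L²−A²−y'²−z²)/(2L)=-0.0592
  √(A²+B²)=0.3349;  θ3 = -0.8759+1.7485 ≈ 0.8727

θ₁ = -0.0001, θ₂ = 0.3487, θ₃ = 0.8727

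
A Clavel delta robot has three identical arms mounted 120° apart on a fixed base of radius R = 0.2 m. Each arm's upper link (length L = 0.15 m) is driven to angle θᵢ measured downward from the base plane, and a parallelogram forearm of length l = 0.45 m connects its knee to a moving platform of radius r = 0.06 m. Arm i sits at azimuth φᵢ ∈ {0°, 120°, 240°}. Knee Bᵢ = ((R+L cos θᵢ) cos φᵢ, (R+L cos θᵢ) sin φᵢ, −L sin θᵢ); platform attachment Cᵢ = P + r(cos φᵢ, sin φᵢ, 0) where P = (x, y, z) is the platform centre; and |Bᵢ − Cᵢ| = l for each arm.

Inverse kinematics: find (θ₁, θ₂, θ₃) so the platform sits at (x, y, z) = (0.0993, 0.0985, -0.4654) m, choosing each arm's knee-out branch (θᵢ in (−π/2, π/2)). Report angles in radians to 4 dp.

θ₁ = 0.4365, θ₂ = 0.6982, θ₃ = 1.3093

rotate P by −φ1: (0.0993, 0.0985, -0.4654)
  A cos θ + B sin θ = C:  0.0407·cos θ + -0.4654·sin θ = -0.1599
  γ=atan2(-0.4654,0.0407)=-1.4836;  ψ=arccos(-0.3422)=1.9200;  θ1=γ+ψ≈0.4365
arm 2 (φ=120.0°): x'=0.0357, y'=-0.1352
  e−x'=0.1043;  (l²−L²−(e−x')²−y'²−z²)/2L = -0.2193
  √(A²+B²)=0.4770;  θ2 = -1.3502+2.0485 ≈ 0.6982
φ3=240.0° → target in arm frame (-0.1350, 0.0367)
  e−x'=0.2750;  (l²−L²−(e−x')²−y'²−z²)/2L = -0.3785
  √(A²+B²)=0.5406;  θ3 = -1.0372+2.3465 ≈ 1.3093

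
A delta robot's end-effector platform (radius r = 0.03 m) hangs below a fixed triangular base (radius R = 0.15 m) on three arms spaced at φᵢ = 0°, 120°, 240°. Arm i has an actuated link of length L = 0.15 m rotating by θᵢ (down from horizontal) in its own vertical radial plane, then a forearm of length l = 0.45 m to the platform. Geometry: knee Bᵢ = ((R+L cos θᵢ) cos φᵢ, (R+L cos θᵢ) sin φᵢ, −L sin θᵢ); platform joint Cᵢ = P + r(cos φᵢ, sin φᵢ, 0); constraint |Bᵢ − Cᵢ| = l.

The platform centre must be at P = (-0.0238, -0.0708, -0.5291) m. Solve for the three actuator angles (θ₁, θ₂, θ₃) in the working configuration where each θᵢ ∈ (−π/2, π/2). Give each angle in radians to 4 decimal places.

θ₁ = 1.1346, θ₂ = 1.2218, θ₃ = 0.7857

arm 1 (φ=0.0°): x'=-0.0238, y'=-0.0708
  e−x'=0.1438;  (l²−L²−(e−x')²−y'²−z²)/2L = -0.4188
  √(A²+B²)=0.5483;  θ1 = -1.3054+2.4400 ≈ 1.1346
arm 2 (φ=120.0°): x'=-0.0494, y'=0.0560
  e−x'=0.1694;  (l²−L²−(e−x')²−y'²−z²)/2L = -0.4393
  θ2 = atan2(B,A) + arccos(C/0.5556) = 1.2218
φ3=240.0° → target in arm frame (0.0732, 0.0148)
  e−x'=0.0468;  (l²−L²−(e−x')²−y'²−z²)/2L = -0.3412
  γ=atan2(-0.5291,0.0468)=-1.4826;  ψ=arccos(-0.6423)=2.2683;  θ3=γ+ψ≈0.7857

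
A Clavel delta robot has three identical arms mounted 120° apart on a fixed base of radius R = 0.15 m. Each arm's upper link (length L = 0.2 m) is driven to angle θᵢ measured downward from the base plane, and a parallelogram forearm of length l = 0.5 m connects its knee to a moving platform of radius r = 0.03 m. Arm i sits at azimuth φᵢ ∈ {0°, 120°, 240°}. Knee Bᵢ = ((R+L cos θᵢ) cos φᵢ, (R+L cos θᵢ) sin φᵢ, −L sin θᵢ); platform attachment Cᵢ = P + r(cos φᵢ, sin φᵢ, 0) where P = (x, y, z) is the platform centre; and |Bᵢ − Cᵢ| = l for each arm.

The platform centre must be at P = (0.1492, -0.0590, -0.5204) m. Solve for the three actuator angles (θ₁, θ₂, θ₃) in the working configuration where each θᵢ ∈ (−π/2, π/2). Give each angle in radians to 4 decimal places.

φ1=0.0° → target in arm frame (0.1492, -0.0590)
  A=-0.0292, B=-0.5204, C=(l²−L²−A²−y'²−z²)/(2L)=-0.1629
  θ1 = atan2(B,A) + arccos(C/0.5212) = 0.2618
φ2=120.0° → target in arm frame (-0.1257, -0.0997)
  A=0.2457, B=-0.5204, C=(l²−L²−A²−y'²−z²)/(2L)=-0.3278
  γ=atan2(-0.5204,0.2457)=-1.1297;  ψ=arccos(-0.5696)=2.1768;  θ2=γ+ψ≈1.0472
rotate P by −φ3: (-0.0235, 0.1587, -0.5204)
  e−x'=0.1435;  (l²−L²−(e−x')²−y'²−z²)/2L = -0.2665
  γ=atan2(-0.5204,0.1435)=-1.3017;  ψ=arccos(-0.4937)=2.0871;  θ3=γ+ψ≈0.7854

θ₁ = 0.2618, θ₂ = 1.0472, θ₃ = 0.7854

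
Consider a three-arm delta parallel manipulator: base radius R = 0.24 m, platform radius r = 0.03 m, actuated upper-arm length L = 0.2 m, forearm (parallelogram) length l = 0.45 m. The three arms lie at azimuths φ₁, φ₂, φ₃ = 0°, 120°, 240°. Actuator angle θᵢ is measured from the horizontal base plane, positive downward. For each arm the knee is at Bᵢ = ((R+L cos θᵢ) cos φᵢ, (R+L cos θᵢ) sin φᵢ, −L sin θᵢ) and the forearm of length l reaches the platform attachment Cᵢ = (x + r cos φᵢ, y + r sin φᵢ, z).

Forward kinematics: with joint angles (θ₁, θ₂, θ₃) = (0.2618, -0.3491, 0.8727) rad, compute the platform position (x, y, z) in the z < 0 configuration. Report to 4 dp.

(0.0132, 0.1068, -0.2493)

O1 = (0.4032·cos0.0°, 0.4032·sin0.0°, -0.0518) = (0.4032, 0.0000, -0.0518)
O2 = (0.3979·cos120.0°, 0.3979·sin120.0°, 0.0684) = (-0.1990, 0.3446, 0.0684)
O3 = (0.3386·cos240.0°, 0.3386·sin240.0°, -0.1532) = (-0.1693, -0.2932, -0.1532)
subtract pairs → two planes through P
plane₁₂: -1.2043x+0.6892y+0.2403z = -0.0022
Cramer: x(z) = 0.0134+0.0007z;  y(z) = 0.0202-0.3474z
into |P−O₁|² = l²: 1.1207z² + 0.0889z + -0.0475 = 0;  Δ = 0.2207;  z = -0.2493 or 0.1699 → z<0 root = -0.2493
x = 0.0132, y = 0.1068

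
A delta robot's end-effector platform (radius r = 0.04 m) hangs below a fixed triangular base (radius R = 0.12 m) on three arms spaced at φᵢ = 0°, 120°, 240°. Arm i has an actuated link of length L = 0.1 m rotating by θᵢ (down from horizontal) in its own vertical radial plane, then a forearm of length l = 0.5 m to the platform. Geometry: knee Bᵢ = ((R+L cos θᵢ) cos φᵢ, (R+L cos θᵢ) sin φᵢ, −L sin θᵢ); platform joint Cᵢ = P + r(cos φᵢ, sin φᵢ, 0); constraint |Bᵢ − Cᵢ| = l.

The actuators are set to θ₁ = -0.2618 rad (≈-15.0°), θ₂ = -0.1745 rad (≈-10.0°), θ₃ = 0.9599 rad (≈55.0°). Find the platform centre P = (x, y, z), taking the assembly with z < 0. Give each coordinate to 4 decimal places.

S1 = (0.1766·cos0.0°, 0.1766·sin0.0°, 0.0259) = (0.1766, 0.0000, 0.0259)
S2 = (0.1785·cos120.0°, 0.1785·sin120.0°, 0.0174) = (-0.0892, 0.1546, 0.0174)
S3 = (0.1374·cos240.0°, 0.1374·sin240.0°, -0.0819) = (-0.0687, -0.1190, -0.0819)
|S₂|²−|S₁|² = 0.0003;  |S₃|²−|S₁|² = -0.0063
[-0.5317 0.3091 -0.0170]·P = 0.0003;  [-0.4905 -0.2379 -0.2156]·P = -0.0063
Cramer: x(z) = 0.0067-0.2542z;  y(z) = 0.0125-0.3821z
quadratic in z: (1.2106)z²+(0.0250)z+(-0.2203)=0, √Δ=1.0332 → z ∈ {-0.4371, 0.4164}; z = -0.4371 (taking z<0)
x = 0.1178, y = 0.1795

(0.1178, 0.1795, -0.4371)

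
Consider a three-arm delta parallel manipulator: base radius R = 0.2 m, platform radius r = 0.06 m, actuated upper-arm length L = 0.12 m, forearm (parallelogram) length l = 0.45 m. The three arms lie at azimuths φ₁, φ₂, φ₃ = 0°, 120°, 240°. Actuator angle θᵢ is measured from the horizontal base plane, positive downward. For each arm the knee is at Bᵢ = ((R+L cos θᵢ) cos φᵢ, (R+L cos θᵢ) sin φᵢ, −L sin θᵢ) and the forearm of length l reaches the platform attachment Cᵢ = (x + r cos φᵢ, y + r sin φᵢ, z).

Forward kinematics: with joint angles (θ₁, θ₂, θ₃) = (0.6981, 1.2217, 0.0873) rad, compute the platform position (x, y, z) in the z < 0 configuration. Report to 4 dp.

arm 1 at φ=0.0°: e+L cos θ1 = 0.2319;  S1 = (0.2319, 0.0000, -0.0771)
φ2=120.0°: virtual centre (-0.0905, 0.1568, -0.1128), radius l
φ3=240.0°: virtual centre (-0.1298, -0.2248, -0.0105), radius l
subtract pairs → two planes through P
[-0.6449 0.3136 -0.0713]·P = -0.0142;  [-0.7234 -0.4495 0.1333]·P = 0.0077
Cramer: x(z) = 0.0077+0.0189z;  y(z) = -0.0296+0.2662z
into |P−S₁|² = l²: 1.0712z² + 0.1300z + -0.1454 = 0;  Δ = 0.6399;  z = -0.4341 or 0.3127 → z<0 root = -0.4341
x = -0.0005, y = -0.1451

(-0.0005, -0.1451, -0.4341)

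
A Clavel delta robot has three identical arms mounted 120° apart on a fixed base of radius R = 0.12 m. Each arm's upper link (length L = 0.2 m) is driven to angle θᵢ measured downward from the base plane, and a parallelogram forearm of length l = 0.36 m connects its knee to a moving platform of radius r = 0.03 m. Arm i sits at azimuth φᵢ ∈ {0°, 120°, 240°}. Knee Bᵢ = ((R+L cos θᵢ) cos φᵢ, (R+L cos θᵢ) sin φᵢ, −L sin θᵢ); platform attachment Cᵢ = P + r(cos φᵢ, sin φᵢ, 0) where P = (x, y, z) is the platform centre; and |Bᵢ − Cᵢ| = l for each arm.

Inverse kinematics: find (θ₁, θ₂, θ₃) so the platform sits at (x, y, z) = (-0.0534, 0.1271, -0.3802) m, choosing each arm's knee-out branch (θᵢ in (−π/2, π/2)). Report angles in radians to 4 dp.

θ₁ = 0.9599, θ₂ = 0.2618, θ₃ = 1.0474

rotate P by −φ1: (-0.0534, 0.1271, -0.3802)
  A cos θ + B sin θ = C:  0.1434·cos θ + -0.3802·sin θ = -0.2292
  γ=atan2(-0.3802,0.1434)=-1.2101;  ψ=arccos(-0.5640)=2.1700;  θ1=γ+ψ≈0.9599
rotate P by −φ2: (0.1368, -0.0173, -0.3802)
  A=-0.0468, B=-0.3802, C=(l²−L²−A²−y'²−z²)/(2L)=-0.1436
  θ2 = atan2(B,A) + arccos(C/0.3831) = 0.2618
rotate P by −φ3: (-0.0834, -0.1098, -0.3802)
  e−x'=0.1734;  (l²−L²−(e−x')²−y'²−z²)/2L = -0.2427
  √(A²+B²)=0.4179;  θ3 = -1.1430+2.1904 ≈ 1.0474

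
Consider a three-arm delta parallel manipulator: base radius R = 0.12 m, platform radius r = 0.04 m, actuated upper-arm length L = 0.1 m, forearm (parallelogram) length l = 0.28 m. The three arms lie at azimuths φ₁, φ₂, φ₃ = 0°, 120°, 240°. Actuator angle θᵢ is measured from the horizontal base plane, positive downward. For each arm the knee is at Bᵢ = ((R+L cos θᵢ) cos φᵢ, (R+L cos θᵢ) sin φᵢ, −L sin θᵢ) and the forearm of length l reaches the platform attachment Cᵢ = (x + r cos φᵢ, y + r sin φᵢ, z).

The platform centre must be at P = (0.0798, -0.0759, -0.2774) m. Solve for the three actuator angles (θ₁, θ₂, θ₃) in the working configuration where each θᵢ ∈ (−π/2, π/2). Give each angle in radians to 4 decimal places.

φ1=0.0° → target in arm frame (0.0798, -0.0759)
  A cos θ + B sin θ = C:  0.0002·cos θ + -0.2774·sin θ = -0.0716
  θ1 = atan2(B,A) + arccos(C/0.2774) = 0.2616
φ2=120.0° → target in arm frame (-0.1056, -0.0312)
  A=0.1856, B=-0.2774, C=(l²−L²−A²−y'²−z²)/(2L)=-0.2199
  θ2 = atan2(B,A) + arccos(C/0.3338) = 1.3090
φ3=240.0° → target in arm frame (0.0258, 0.1071)
  A cos θ + B sin θ = C:  0.0542·cos θ + -0.2774·sin θ = -0.1147
  γ=atan2(-0.2774,0.0542)=-1.3780;  ψ=arccos(-0.4059)=1.9888;  θ3=γ+ψ≈0.6108

θ₁ = 0.2616, θ₂ = 1.3090, θ₃ = 0.6108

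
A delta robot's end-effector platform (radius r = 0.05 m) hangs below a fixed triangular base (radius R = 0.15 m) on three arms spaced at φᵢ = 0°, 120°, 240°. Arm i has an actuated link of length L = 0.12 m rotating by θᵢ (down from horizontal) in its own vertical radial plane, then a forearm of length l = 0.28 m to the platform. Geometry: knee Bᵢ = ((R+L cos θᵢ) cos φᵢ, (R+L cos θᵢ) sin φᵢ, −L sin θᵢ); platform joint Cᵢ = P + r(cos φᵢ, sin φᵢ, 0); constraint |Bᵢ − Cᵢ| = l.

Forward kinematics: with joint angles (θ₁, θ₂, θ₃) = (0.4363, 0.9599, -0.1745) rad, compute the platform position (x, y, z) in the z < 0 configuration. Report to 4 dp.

φ1=0.0°: virtual centre (0.2088, 0.0000, -0.0507), radius l
arm 2 at φ=120.0°: (R−r)+L cos θ2 = 0.1688;  S2 = (-0.0844, 0.1462, -0.0983)
S3 = (0.2182·cos240.0°, 0.2182·sin240.0°, 0.0208) = (-0.1091, -0.1889, 0.0208)
eliminate P² terms by subtracting sphere 1 from 2 and 3
linear system: -0.5863x+0.2924y = -0.0080−-0.0952z; -0.6357x+-0.3779y = 0.0019−0.1431z
Cramer: x(z) = 0.0061+0.0144z;  y(z) = -0.0152+0.3544z
into |P−S₁|² = l²: 1.1258z² + 0.0848z + -0.0345 = 0;  Δ = 0.1626;  z = -0.2168 or 0.1414 → z<0 root = -0.2168
x = 0.0029, y = -0.0920

(0.0029, -0.0920, -0.2168)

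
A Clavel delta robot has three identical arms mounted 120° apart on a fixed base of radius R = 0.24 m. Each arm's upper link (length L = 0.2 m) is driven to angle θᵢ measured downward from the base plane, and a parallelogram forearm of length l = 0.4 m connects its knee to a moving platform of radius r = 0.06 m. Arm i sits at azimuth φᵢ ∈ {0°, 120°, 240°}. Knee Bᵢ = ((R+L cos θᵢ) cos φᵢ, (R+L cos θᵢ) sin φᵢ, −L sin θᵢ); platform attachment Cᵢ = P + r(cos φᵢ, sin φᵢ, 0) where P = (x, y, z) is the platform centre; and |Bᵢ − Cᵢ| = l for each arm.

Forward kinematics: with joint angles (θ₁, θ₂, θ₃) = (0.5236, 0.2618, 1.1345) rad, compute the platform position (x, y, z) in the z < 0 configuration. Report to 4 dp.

(0.0323, 0.1116, -0.3112)

O1 = (0.3532·cos0.0°, 0.3532·sin0.0°, -0.1000) = (0.3532, 0.0000, -0.1000)
O2 = (0.3732·cos120.0°, 0.3732·sin120.0°, -0.0518) = (-0.1866, 0.3232, -0.0518)
φ3=240.0°: virtual centre (-0.1323, -0.2291, -0.1813), radius l
eliminate P² terms by subtracting sphere 1 from 2 and 3
plane₁₂: -1.0796x+0.6464y+0.0965z = 0.0072
det = 1.1222;  x = 0.0155+-0.0542z,  y = 0.0369+-0.2398z
quadratic in z: (1.0605)z²+(0.2189)z+(-0.0346)=0, √Δ=0.4410 → z ∈ {-0.3112, 0.1047}; z = -0.3112 (taking z<0)
x = 0.0323, y = 0.1116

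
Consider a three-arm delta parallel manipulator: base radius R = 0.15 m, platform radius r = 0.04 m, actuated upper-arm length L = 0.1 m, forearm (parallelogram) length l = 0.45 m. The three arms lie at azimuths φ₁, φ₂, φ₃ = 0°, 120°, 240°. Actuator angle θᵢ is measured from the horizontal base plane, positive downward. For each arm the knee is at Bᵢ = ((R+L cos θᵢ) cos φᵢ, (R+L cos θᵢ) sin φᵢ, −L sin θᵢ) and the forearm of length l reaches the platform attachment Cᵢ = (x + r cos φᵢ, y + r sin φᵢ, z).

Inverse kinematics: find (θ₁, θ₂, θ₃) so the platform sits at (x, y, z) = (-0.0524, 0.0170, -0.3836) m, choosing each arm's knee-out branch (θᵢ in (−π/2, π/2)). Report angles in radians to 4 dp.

rotate P by −φ1: (-0.0524, 0.0170, -0.3836)
  A=0.1624, B=-0.3836, C=(l²−L²−A²−y'²−z²)/(2L)=0.0934
  θ1 = atan2(B,A) + arccos(C/0.4166) = 0.1742
arm 2 (φ=120.0°): x'=0.0409, y'=0.0369
  A cos θ + B sin θ = C:  0.0691·cos θ + -0.3836·sin θ = 0.1961
  γ=atan2(-0.3836,0.0691)=-1.3926;  ψ=arccos(0.5031)=1.0436;  θ2=γ+ψ≈-0.3490
rotate P by −φ3: (0.0115, -0.0539, -0.3836)
  e−x'=0.0985;  (l²−L²−(e−x')²−y'²−z²)/2L = 0.1637
  √(A²+B²)=0.3961;  θ3 = -1.3194+1.1447 ≈ -0.1747

θ₁ = 0.1742, θ₂ = -0.3490, θ₃ = -0.1747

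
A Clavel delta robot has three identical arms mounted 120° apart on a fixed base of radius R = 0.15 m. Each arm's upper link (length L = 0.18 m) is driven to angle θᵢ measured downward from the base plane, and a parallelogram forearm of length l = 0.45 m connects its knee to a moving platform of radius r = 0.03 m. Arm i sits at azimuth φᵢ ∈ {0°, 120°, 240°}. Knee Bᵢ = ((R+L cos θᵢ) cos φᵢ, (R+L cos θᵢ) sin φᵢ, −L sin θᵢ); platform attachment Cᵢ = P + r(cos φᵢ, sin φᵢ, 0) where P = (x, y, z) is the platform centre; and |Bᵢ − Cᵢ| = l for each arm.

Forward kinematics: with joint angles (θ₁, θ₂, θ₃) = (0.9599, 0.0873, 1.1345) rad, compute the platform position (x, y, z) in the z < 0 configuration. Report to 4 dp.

φ1=0.0°: virtual centre (0.2232, 0.0000, -0.1474), radius l
φ2=120.0°: virtual centre (-0.1497, 0.2592, -0.0157), radius l
arm 3 at φ=240.0°: e+L cos θ3 = 0.1961;  O3 = (-0.0980, -0.1698, -0.1631)
|O₂|²−|O₁|² = 0.0183;  |O₃|²−|O₁|² = -0.0065
linear system: -0.7458x+0.5184y = 0.0183−0.2635z; -0.6426x+-0.3396y = -0.0065−-0.0314z
det = 0.5864;  x = -0.0048+0.1248z,  y = 0.0283+-0.3287z
quadratic in z: (1.1236)z²+(0.2193)z+(-0.1280)=0, √Δ=0.7894 → z ∈ {-0.4489, 0.2537}; z = -0.4489 (taking z<0)
x = -0.0608, y = 0.1758

(-0.0608, 0.1758, -0.4489)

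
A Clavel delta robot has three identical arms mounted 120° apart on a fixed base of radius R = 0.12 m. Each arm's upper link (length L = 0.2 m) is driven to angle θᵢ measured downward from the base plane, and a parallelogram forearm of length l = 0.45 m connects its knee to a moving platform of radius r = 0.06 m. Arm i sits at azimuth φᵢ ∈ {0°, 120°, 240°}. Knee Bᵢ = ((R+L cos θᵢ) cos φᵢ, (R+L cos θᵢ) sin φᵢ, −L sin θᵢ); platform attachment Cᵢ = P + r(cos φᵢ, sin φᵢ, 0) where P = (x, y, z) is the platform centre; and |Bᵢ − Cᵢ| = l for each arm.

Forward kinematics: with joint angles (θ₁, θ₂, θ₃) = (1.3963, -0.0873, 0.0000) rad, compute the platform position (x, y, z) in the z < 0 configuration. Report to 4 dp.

(-0.3378, 0.0126, -0.3206)

arm 1 at φ=0.0°: ρ1 = 0.0947;  centre 1 = (0.0947, 0.0000, -0.1970)
φ2=120.0°: virtual centre (-0.1296, 0.2245, 0.0174), radius l
φ3=240.0°: virtual centre (-0.1300, -0.2252, 0.0000), radius l
|centre ₂|²−|centre ₁|² = 0.0197;  |centre ₃|²−|centre ₁|² = 0.0198
linear system: -0.4487x+0.4490y = 0.0197−0.4288z; -0.4494x+-0.4503y = 0.0198−0.3939z
Cramer: x(z) = -0.0441+0.9161z;  y(z) = -0.0001-0.0396z
sphere 1 gives Az²+Bz+C=0 with A=1.8408, B=0.1396, C=-0.1444;  B²−4AC=1.0831;  roots -0.3206, 0.2447;  negative root z = -0.3206
x = -0.3378, y = 0.0126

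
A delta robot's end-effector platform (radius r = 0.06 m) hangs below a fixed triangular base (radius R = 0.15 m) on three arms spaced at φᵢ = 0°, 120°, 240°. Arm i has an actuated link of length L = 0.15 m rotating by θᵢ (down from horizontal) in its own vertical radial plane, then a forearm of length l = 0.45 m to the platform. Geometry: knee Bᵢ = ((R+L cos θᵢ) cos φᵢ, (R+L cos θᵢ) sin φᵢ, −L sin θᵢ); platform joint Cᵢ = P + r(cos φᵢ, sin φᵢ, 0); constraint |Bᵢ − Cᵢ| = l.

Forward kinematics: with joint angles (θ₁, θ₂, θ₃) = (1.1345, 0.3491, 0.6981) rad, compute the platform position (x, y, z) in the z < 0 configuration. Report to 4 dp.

(-0.1328, 0.0588, -0.4782)

S1 = (0.1534·cos0.0°, 0.1534·sin0.0°, -0.1359) = (0.1534, 0.0000, -0.1359)
S2 = (0.2310·cos120.0°, 0.2310·sin120.0°, -0.0513) = (-0.1155, 0.2000, -0.0513)
S3 = (0.2049·cos240.0°, 0.2049·sin240.0°, -0.0964) = (-0.1025, -0.1775, -0.0964)
|S₂|²−|S₁|² = 0.0140;  |S₃|²−|S₁|² = 0.0093
[-0.5377 0.4000 0.1693]·P = 0.0140;  [-0.5117 -0.3549 0.0791]·P = 0.0093
det = 0.3955;  x = -0.0219+0.2319z,  y = 0.0055+-0.1115z
sphere 1 gives Az²+Bz+C=0 with A=1.0662, B=0.1894, C=-0.1533;  B²−4AC=0.6895;  roots -0.4782, 0.3006;  negative root z = -0.4782
x = -0.1328, y = 0.0588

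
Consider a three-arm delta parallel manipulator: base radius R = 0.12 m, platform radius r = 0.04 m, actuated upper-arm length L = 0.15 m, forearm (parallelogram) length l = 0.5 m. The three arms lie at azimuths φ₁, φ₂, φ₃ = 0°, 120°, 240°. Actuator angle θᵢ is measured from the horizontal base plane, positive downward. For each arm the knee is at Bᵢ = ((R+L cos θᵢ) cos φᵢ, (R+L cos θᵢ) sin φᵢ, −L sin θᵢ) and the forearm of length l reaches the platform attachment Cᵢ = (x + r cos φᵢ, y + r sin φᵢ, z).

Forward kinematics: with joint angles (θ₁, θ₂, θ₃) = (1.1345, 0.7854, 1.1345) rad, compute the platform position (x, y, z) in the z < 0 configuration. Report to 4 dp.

φ1=0.0°: virtual centre (0.1434, 0.0000, -0.1359), radius l
arm 2 at φ=120.0°: e+L cos θ2 = 0.1861;  centre 2 = (-0.0930, 0.1611, -0.1061)
φ3=240.0°: virtual centre (-0.0717, -0.1242, -0.1359), radius l
|centre ₂|²−|centre ₁|² = 0.0068;  |centre ₃|²−|centre ₁|² = 0.0000
plane₁₂: -0.4728x+0.3223y+0.0598z = 0.0068
Cramer: x(z) = -0.0066+0.0580z;  y(z) = 0.0115-0.1004z
into |P−centre ₁|² = l²: 1.0134z² + 0.2522z + -0.2089 = 0;  Δ = 0.9104;  z = -0.5952 or 0.3463 → z<0 root = -0.5952
x = -0.0411, y = 0.0712

(-0.0411, 0.0712, -0.5952)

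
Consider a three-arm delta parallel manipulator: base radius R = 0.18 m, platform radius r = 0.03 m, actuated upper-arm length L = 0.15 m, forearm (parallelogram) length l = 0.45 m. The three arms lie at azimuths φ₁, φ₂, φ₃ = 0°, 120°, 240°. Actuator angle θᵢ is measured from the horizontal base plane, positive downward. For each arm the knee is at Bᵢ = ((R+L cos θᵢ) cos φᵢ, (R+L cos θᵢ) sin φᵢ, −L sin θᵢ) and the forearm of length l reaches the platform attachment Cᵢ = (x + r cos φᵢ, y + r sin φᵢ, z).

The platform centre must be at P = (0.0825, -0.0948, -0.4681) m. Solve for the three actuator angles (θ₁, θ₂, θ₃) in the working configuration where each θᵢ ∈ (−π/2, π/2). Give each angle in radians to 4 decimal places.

rotate P by −φ1: (0.0825, -0.0948, -0.4681)
  A=0.0675, B=-0.4681, C=(l²−L²−A²−y'²−z²)/(2L)=-0.1755
  θ1 = atan2(B,A) + arccos(C/0.4729) = 0.5235
rotate P by −φ2: (-0.1233, -0.0240, -0.4681)
  e−x'=0.2733;  (l²−L²−(e−x')²−y'²−z²)/2L = -0.3814
  γ=atan2(-0.4681,0.2733)=-1.0423;  ψ=arccos(-0.7036)=2.3512;  θ2=γ+ψ≈1.3090
arm 3 (φ=240.0°): x'=0.0408, y'=0.1188
  A cos θ + B sin θ = C:  0.1092·cos θ + -0.4681·sin θ = -0.2172
  γ=atan2(-0.4681,0.1092)=-1.3417;  ψ=arccos(-0.4519)=2.0396;  θ3=γ+ψ≈0.6979

θ₁ = 0.5235, θ₂ = 1.3090, θ₃ = 0.6979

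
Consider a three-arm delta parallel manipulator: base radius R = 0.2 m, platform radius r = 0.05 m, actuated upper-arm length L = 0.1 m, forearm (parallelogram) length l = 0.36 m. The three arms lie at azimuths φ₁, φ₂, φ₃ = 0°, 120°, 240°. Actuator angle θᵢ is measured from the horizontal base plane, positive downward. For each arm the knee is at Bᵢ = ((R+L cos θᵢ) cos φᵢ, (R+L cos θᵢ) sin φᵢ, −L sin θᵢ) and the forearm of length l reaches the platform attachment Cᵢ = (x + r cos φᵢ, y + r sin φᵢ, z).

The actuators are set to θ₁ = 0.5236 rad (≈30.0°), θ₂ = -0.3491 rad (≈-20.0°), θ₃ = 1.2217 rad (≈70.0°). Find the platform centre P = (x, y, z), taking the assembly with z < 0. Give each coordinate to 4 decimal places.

arm 1 at φ=0.0°: e+L cos θ1 = 0.2366;  O1 = (0.2366, 0.0000, -0.0500)
φ2=120.0°: virtual centre (-0.1220, 0.2113, 0.0342), radius l
O3 = (0.1842·cos240.0°, 0.1842·sin240.0°, -0.0940) = (-0.0921, -0.1595, -0.0940)
eliminate P² terms by subtracting sphere 1 from 2 and 3
[-0.7172 0.4226 0.1684]·P = 0.0022;  [-0.6574 -0.3191 -0.0879]·P = -0.0157
Cramer: x(z) = 0.0117+0.0327z;  y(z) = 0.0251-0.3430z
sphere 1 gives Az²+Bz+C=0 with A=1.1187, B=0.0681, C=-0.0759;  B²−4AC=0.3443;  roots -0.2926, 0.2318;  negative root z = -0.2926
x = 0.0021, y = 0.1255

(0.0021, 0.1255, -0.2926)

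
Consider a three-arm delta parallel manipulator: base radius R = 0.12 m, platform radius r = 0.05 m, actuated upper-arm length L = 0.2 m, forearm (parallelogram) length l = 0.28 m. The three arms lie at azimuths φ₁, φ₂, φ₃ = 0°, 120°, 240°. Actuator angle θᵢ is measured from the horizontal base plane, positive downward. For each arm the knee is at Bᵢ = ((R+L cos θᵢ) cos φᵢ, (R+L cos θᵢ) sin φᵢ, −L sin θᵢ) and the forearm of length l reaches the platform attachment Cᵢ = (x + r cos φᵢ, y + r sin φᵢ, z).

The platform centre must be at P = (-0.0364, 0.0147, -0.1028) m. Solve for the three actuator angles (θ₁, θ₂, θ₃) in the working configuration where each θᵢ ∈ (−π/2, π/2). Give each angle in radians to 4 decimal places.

rotate P by −φ1: (-0.0364, 0.0147, -0.1028)
  A=0.1064, B=-0.1028, C=(l²−L²−A²−y'²−z²)/(2L)=0.0407
  √(A²+B²)=0.1479;  θ1 = -0.7682+1.2918 ≈ 0.5237
φ2=120.0° → target in arm frame (0.0309, 0.0242)
  A=0.0391, B=-0.1028, C=(l²−L²−A²−y'²−z²)/(2L)=0.0643
  θ2 = atan2(B,A) + arccos(C/0.1100) = -0.2613
arm 3 (φ=240.0°): x'=0.0055, y'=-0.0389
  e−x'=0.0645;  (l²−L²−(e−x')²−y'²−z²)/2L = 0.0554
  √(A²+B²)=0.1214;  θ3 = -1.0102+1.0969 ≈ 0.0866

θ₁ = 0.5237, θ₂ = -0.2613, θ₃ = 0.0866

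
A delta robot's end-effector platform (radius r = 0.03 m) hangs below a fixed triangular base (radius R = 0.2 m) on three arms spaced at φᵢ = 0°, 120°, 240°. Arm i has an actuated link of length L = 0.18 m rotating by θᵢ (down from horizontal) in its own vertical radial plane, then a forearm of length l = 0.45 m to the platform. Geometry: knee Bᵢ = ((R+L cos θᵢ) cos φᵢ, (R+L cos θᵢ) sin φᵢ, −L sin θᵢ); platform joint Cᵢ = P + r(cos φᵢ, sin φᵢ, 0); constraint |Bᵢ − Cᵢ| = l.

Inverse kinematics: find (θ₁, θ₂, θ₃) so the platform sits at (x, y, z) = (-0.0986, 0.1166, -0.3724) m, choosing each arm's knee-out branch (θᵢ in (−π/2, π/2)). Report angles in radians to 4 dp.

θ₁ = 0.9597, θ₂ = -0.1747, θ₃ = 0.7854

arm 1 (φ=0.0°): x'=-0.0986, y'=0.1166
  e−x'=0.2686;  (l²−L²−(e−x')²−y'²−z²)/2L = -0.1509
  θ1 = atan2(B,A) + arccos(C/0.4592) = 0.9597
arm 2 (φ=120.0°): x'=0.1503, y'=0.0271
  e−x'=0.0197;  (l²−L²−(e−x')²−y'²−z²)/2L = 0.0842
  γ=atan2(-0.3724,0.0197)=-1.5179;  ψ=arccos(0.2257)=1.3432;  θ2=γ+ψ≈-0.1747
rotate P by −φ3: (-0.0517, -0.1437, -0.3724)
  A=0.2217, B=-0.3724, C=(l²−L²−A²−y'²−z²)/(2L)=-0.1066
  √(A²+B²)=0.4334;  θ3 = -1.0339+1.8193 ≈ 0.7854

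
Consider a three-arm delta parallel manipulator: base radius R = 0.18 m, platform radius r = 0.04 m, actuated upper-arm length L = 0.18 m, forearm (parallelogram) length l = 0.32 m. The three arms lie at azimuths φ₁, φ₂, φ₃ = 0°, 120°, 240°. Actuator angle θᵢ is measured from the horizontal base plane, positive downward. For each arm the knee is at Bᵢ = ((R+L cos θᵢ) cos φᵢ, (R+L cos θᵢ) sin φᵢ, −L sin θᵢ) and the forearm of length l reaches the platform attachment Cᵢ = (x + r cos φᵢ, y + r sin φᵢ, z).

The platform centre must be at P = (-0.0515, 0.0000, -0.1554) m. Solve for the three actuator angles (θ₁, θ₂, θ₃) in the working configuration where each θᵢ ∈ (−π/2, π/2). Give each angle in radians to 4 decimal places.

θ₁ = 0.7855, θ₂ = 0.1742, θ₃ = 0.1742

arm 1 (φ=0.0°): x'=-0.0515, y'=0.0000
  A cos θ + B sin θ = C:  0.1915·cos θ + -0.1554·sin θ = 0.0255
  θ1 = atan2(B,A) + arccos(C/0.2466) = 0.7855
rotate P by −φ2: (0.0257, 0.0446, -0.1554)
  e−x'=0.1142;  (l²−L²−(e−x')²−y'²−z²)/2L = 0.0856
  γ=atan2(-0.1554,0.1142)=-0.9368;  ψ=arccos(0.4437)=1.1111;  θ2=γ+ψ≈0.1742
rotate P by −φ3: (0.0258, -0.0446, -0.1554)
  A=0.1142, B=-0.1554, C=(l²−L²−A²−y'²−z²)/(2L)=0.0856
  γ=atan2(-0.1554,0.1142)=-0.9368;  ψ=arccos(0.4437)=1.1111;  θ3=γ+ψ≈0.1742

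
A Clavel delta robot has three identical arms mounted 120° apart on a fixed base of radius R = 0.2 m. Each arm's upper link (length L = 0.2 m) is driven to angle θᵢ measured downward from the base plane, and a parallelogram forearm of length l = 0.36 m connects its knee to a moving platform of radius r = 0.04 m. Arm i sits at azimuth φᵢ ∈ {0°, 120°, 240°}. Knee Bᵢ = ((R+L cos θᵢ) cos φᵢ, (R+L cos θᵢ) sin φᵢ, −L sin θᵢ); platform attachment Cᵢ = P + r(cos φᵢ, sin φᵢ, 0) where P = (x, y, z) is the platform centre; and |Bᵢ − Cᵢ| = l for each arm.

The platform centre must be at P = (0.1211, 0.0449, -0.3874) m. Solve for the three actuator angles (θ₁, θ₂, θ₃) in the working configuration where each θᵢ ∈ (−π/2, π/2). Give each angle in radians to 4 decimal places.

θ₁ = 0.5236, θ₂ = 1.1342, θ₃ = 1.3962

arm 1 (φ=0.0°): x'=0.1211, y'=0.0449
  A cos θ + B sin θ = C:  0.0389·cos θ + -0.3874·sin θ = -0.1600
  √(A²+B²)=0.3893;  θ1 = -1.4707+1.9943 ≈ 0.5236
arm 2 (φ=120.0°): x'=-0.0217, y'=-0.1273
  A cos θ + B sin θ = C:  0.1817·cos θ + -0.3874·sin θ = -0.2742
  √(A²+B²)=0.4279;  θ2 = -1.1323+2.2665 ≈ 1.1342
arm 3 (φ=240.0°): x'=-0.0994, y'=0.0824
  A=0.2594, B=-0.3874, C=(l²−L²−A²−y'²−z²)/(2L)=-0.3364
  θ3 = atan2(B,A) + arccos(C/0.4662) = 1.3962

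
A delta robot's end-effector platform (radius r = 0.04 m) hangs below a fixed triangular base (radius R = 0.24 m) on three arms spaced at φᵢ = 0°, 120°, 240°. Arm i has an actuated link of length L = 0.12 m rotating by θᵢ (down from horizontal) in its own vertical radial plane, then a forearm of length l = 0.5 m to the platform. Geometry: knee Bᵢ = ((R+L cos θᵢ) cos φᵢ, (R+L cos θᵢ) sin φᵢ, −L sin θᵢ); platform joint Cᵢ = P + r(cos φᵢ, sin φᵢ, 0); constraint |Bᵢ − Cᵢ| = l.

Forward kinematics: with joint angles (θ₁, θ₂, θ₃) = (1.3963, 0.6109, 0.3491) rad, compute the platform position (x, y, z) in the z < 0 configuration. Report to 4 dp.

(-0.1257, -0.0288, -0.4775)

centre 1 = (0.2208·cos0.0°, 0.2208·sin0.0°, -0.1182) = (0.2208, 0.0000, -0.1182)
centre 2 = (0.2983·cos120.0°, 0.2983·sin120.0°, -0.0688) = (-0.1491, 0.2583, -0.0688)
centre 3 = (0.3128·cos240.0°, 0.3128·sin240.0°, -0.0410) = (-0.1564, -0.2709, -0.0410)
subtract pairs → two planes through P
[-0.7400 0.5167 0.0987]·P = 0.0310;  [-0.7544 -0.5417 0.1543]·P = 0.0368
Cramer: x(z) = -0.0453+0.1684z;  y(z) = -0.0048+0.0502z
sphere 1 gives Az²+Bz+C=0 with A=1.0309, B=0.1462, C=-0.1652;  B²−4AC=0.7026;  roots -0.4775, 0.3356;  negative root z = -0.4775
x = -0.1257, y = -0.0288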